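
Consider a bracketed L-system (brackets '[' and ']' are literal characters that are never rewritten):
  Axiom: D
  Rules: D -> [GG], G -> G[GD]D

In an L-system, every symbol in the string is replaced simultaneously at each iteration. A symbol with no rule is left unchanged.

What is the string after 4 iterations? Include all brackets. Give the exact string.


Step 0: D
Step 1: [GG]
Step 2: [G[GD]DG[GD]D]
Step 3: [G[GD]D[G[GD]D[GG]][GG]G[GD]D[G[GD]D[GG]][GG]]
Step 4: [G[GD]D[G[GD]D[GG]][GG][G[GD]D[G[GD]D[GG]][GG][G[GD]DG[GD]D]][G[GD]DG[GD]D]G[GD]D[G[GD]D[GG]][GG][G[GD]D[G[GD]D[GG]][GG][G[GD]DG[GD]D]][G[GD]DG[GD]D]]

Answer: [G[GD]D[G[GD]D[GG]][GG][G[GD]D[G[GD]D[GG]][GG][G[GD]DG[GD]D]][G[GD]DG[GD]D]G[GD]D[G[GD]D[GG]][GG][G[GD]D[G[GD]D[GG]][GG][G[GD]DG[GD]D]][G[GD]DG[GD]D]]


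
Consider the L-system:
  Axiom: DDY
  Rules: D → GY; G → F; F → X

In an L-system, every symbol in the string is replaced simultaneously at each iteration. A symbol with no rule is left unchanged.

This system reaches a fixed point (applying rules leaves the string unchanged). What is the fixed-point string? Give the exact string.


Answer: XYXYY

Derivation:
Step 0: DDY
Step 1: GYGYY
Step 2: FYFYY
Step 3: XYXYY
Step 4: XYXYY  (unchanged — fixed point at step 3)


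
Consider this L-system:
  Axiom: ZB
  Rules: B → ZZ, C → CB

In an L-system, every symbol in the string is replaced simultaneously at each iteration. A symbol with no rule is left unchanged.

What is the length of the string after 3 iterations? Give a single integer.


Step 0: length = 2
Step 1: length = 3
Step 2: length = 3
Step 3: length = 3

Answer: 3


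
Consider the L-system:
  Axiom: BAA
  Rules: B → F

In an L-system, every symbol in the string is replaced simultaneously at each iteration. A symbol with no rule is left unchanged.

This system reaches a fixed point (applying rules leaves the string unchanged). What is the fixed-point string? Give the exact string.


Answer: FAA

Derivation:
Step 0: BAA
Step 1: FAA
Step 2: FAA  (unchanged — fixed point at step 1)


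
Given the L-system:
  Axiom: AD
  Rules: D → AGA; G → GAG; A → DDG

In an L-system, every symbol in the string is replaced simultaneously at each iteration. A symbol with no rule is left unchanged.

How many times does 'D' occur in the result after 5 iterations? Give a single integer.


Answer: 100

Derivation:
Step 0: AD  (1 'D')
Step 1: DDGAGA  (2 'D')
Step 2: AGAAGAGAGDDGGAGDDG  (4 'D')
Step 3: DDGGAGDDGDDGGAGDDGGAGDDGGAGAGAAGAGAGGAGDDGGAGAGAAGAGAG  (12 'D')
Step 4: AGAAGAGAGGAGDDGGAGAGAAGAGAGAGAAGAGAGGAGDDGGAGAGAAGAGAGGAGDDGGAGAGAAGAGAGGAGDDGGAGDDGGAGDDGDDGGAGDDGGAGDDGGAGGAGDDGGAGAGAAGAGAGGAGDDGGAGDDGGAGDDGDDGGAGDDGGAGDDGGAG  (32 'D')
Step 5: DDGGAGDDGDDGGAGDDGGAGDDGGAGGAGDDGGAGAGAAGAGAGGAGDDGGAGDDGGAGDDGDDGGAGDDGGAGDDGGAGDDGGAGDDGDDGGAGDDGGAGDDGGAGGAGDDGGAGAGAAGAGAGGAGDDGGAGDDGGAGDDGDDGGAGDDGGAGDDGGAGGAGDDGGAGAGAAGAGAGGAGDDGGAGDDGGAGDDGDDGGAGDDGGAGDDGGAGGAGDDGGAGAGAAGAGAGGAGDDGGAGAGAAGAGAGGAGDDGGAGAGAAGAGAGAGAAGAGAGGAGDDGGAGAGAAGAGAGGAGDDGGAGAGAAGAGAGGAGDDGGAGGAGDDGGAGAGAAGAGAGGAGDDGGAGDDGGAGDDGDDGGAGDDGGAGDDGGAGGAGDDGGAGAGAAGAGAGGAGDDGGAGAGAAGAGAGGAGDDGGAGAGAAGAGAGAGAAGAGAGGAGDDGGAGAGAAGAGAGGAGDDGGAGAGAAGAGAGGAGDDGGAG  (100 'D')


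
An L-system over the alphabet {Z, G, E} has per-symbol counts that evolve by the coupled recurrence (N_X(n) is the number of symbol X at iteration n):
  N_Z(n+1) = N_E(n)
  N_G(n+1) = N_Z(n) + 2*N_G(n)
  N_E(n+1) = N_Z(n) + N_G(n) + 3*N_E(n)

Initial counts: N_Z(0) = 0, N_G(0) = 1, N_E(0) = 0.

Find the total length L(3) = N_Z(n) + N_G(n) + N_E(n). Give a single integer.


Answer: 34

Derivation:
Step 0: N_Z=0, N_G=1, N_E=0, L=1
Step 1: N_Z=0, N_G=2, N_E=1, L=3
Step 2: N_Z=1, N_G=4, N_E=5, L=10
Step 3: N_Z=5, N_G=9, N_E=20, L=34


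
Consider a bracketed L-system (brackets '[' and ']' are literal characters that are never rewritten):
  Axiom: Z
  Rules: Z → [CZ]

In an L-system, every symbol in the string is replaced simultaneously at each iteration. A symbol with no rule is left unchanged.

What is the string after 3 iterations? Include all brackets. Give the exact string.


Answer: [C[C[CZ]]]

Derivation:
Step 0: Z
Step 1: [CZ]
Step 2: [C[CZ]]
Step 3: [C[C[CZ]]]


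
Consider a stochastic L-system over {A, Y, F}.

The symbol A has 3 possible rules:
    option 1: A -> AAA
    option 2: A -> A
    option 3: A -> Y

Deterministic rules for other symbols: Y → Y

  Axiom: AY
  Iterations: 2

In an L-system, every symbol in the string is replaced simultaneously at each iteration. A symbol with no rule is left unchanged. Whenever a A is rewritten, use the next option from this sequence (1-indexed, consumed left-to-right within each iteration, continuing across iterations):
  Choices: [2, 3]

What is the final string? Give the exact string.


Answer: YY

Derivation:
Step 0: AY
Step 1: AY  (used choices [2])
Step 2: YY  (used choices [3])


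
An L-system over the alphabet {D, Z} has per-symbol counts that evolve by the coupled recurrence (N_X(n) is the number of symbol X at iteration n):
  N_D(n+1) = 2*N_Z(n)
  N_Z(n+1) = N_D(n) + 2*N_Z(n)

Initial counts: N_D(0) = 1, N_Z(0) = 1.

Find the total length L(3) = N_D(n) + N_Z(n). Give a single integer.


Step 0: N_D=1, N_Z=1, L=2
Step 1: N_D=2, N_Z=3, L=5
Step 2: N_D=6, N_Z=8, L=14
Step 3: N_D=16, N_Z=22, L=38

Answer: 38


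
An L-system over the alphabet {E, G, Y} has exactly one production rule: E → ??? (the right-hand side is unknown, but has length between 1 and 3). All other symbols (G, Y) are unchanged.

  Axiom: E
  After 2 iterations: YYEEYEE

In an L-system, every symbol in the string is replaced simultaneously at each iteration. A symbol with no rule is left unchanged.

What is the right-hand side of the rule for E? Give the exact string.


Answer: YEE

Derivation:
Trying E → YEE:
  Step 0: E
  Step 1: YEE
  Step 2: YYEEYEE
Matches the given result.


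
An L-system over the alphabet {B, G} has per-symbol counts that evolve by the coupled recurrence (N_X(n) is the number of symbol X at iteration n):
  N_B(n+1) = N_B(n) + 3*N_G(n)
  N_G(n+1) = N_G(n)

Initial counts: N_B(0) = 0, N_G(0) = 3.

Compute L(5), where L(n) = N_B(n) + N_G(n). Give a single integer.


Answer: 48

Derivation:
Step 0: N_B=0, N_G=3, L=3
Step 1: N_B=9, N_G=3, L=12
Step 2: N_B=18, N_G=3, L=21
Step 3: N_B=27, N_G=3, L=30
Step 4: N_B=36, N_G=3, L=39
Step 5: N_B=45, N_G=3, L=48


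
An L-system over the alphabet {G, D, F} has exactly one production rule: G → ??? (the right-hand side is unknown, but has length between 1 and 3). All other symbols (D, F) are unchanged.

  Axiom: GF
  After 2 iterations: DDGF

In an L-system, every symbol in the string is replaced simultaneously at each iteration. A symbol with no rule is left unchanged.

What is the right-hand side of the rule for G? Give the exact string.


Answer: DG

Derivation:
Trying G → DG:
  Step 0: GF
  Step 1: DGF
  Step 2: DDGF
Matches the given result.


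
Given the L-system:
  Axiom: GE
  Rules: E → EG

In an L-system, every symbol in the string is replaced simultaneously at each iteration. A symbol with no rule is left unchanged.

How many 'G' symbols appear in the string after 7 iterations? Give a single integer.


Answer: 8

Derivation:
Step 0: GE  (1 'G')
Step 1: GEG  (2 'G')
Step 2: GEGG  (3 'G')
Step 3: GEGGG  (4 'G')
Step 4: GEGGGG  (5 'G')
Step 5: GEGGGGG  (6 'G')
Step 6: GEGGGGGG  (7 'G')
Step 7: GEGGGGGGG  (8 'G')


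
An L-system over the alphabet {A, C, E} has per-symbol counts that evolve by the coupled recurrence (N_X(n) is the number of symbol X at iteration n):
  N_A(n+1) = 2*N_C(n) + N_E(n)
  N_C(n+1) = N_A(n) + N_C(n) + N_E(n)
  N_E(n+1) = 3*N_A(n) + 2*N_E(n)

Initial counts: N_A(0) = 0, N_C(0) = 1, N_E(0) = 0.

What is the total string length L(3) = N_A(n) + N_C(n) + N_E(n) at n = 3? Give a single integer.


Step 0: N_A=0, N_C=1, N_E=0, L=1
Step 1: N_A=2, N_C=1, N_E=0, L=3
Step 2: N_A=2, N_C=3, N_E=6, L=11
Step 3: N_A=12, N_C=11, N_E=18, L=41

Answer: 41


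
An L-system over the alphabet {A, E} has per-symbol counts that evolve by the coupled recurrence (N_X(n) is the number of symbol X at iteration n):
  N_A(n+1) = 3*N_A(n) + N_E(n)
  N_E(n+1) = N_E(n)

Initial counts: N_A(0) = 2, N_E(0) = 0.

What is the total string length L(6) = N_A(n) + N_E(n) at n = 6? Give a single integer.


Step 0: N_A=2, N_E=0, L=2
Step 1: N_A=6, N_E=0, L=6
Step 2: N_A=18, N_E=0, L=18
Step 3: N_A=54, N_E=0, L=54
Step 4: N_A=162, N_E=0, L=162
Step 5: N_A=486, N_E=0, L=486
Step 6: N_A=1458, N_E=0, L=1458

Answer: 1458


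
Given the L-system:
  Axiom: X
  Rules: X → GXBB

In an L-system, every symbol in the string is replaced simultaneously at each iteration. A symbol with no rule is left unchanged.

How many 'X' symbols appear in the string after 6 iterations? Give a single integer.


Step 0: X  (1 'X')
Step 1: GXBB  (1 'X')
Step 2: GGXBBBB  (1 'X')
Step 3: GGGXBBBBBB  (1 'X')
Step 4: GGGGXBBBBBBBB  (1 'X')
Step 5: GGGGGXBBBBBBBBBB  (1 'X')
Step 6: GGGGGGXBBBBBBBBBBBB  (1 'X')

Answer: 1


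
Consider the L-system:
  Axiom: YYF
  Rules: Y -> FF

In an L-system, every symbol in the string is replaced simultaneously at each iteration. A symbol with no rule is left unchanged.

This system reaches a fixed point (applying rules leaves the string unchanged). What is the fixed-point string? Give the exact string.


Step 0: YYF
Step 1: FFFFF
Step 2: FFFFF  (unchanged — fixed point at step 1)

Answer: FFFFF


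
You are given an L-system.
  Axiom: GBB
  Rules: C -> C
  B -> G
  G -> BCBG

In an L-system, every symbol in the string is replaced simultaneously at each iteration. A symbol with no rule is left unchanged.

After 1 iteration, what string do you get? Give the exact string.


Answer: BCBGGG

Derivation:
Step 0: GBB
Step 1: BCBGGG


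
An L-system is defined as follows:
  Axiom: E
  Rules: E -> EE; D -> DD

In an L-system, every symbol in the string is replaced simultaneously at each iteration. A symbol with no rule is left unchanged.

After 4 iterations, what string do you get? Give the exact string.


Answer: EEEEEEEEEEEEEEEE

Derivation:
Step 0: E
Step 1: EE
Step 2: EEEE
Step 3: EEEEEEEE
Step 4: EEEEEEEEEEEEEEEE


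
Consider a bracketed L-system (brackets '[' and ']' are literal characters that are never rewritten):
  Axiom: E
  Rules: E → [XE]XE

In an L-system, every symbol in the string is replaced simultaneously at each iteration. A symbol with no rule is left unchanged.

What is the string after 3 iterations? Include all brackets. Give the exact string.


Step 0: E
Step 1: [XE]XE
Step 2: [X[XE]XE]X[XE]XE
Step 3: [X[X[XE]XE]X[XE]XE]X[X[XE]XE]X[XE]XE

Answer: [X[X[XE]XE]X[XE]XE]X[X[XE]XE]X[XE]XE


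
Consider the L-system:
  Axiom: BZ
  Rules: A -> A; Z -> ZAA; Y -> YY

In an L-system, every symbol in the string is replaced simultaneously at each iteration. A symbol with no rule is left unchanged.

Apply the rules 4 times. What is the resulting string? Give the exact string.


Step 0: BZ
Step 1: BZAA
Step 2: BZAAAA
Step 3: BZAAAAAA
Step 4: BZAAAAAAAA

Answer: BZAAAAAAAA


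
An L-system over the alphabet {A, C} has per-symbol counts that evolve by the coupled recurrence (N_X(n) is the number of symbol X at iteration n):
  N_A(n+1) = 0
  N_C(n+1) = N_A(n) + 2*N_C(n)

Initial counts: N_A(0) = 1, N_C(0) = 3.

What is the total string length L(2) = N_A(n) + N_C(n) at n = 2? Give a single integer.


Answer: 14

Derivation:
Step 0: N_A=1, N_C=3, L=4
Step 1: N_A=0, N_C=7, L=7
Step 2: N_A=0, N_C=14, L=14


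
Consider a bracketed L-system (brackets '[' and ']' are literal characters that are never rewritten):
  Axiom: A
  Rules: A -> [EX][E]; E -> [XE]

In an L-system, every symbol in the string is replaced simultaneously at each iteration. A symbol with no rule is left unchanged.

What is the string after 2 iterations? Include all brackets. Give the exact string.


Answer: [[XE]X][[XE]]

Derivation:
Step 0: A
Step 1: [EX][E]
Step 2: [[XE]X][[XE]]


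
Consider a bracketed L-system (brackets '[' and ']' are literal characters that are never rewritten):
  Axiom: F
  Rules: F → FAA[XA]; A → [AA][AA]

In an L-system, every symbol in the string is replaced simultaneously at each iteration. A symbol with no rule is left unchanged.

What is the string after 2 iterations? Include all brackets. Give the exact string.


Step 0: F
Step 1: FAA[XA]
Step 2: FAA[XA][AA][AA][AA][AA][X[AA][AA]]

Answer: FAA[XA][AA][AA][AA][AA][X[AA][AA]]


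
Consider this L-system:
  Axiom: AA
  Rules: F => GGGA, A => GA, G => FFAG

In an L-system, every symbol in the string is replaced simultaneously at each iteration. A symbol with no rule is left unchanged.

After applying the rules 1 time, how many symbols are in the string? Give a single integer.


Answer: 4

Derivation:
Step 0: length = 2
Step 1: length = 4


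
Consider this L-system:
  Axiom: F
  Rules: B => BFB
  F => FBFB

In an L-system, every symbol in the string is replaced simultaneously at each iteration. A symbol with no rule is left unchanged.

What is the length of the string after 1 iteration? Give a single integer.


Answer: 4

Derivation:
Step 0: length = 1
Step 1: length = 4


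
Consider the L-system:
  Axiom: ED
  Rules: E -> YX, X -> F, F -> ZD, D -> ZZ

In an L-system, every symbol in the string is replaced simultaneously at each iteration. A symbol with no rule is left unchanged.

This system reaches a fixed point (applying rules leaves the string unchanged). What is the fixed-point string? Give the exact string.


Step 0: ED
Step 1: YXZZ
Step 2: YFZZ
Step 3: YZDZZ
Step 4: YZZZZZ
Step 5: YZZZZZ  (unchanged — fixed point at step 4)

Answer: YZZZZZ


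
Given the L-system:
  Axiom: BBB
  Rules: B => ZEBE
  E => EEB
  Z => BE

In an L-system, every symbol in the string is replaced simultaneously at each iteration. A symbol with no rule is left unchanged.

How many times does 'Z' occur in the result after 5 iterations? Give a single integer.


Answer: 117

Derivation:
Step 0: length=3, 'Z' count=0
Step 1: length=12, 'Z' count=3
Step 2: length=36, 'Z' count=3
Step 3: length=117, 'Z' count=12
Step 4: length=375, 'Z' count=36
Step 5: length=1206, 'Z' count=117
Final string: ZEBEEEBEEBEEBZEBEBEEEBZEBEEEBEEBEEBZEBEEEBEEBZEBEEEBEEBZEBEBEEEBZEBEEEBEEBEEBZEBEEEBEEBZEBEBEEEBZEBEEEBEEBEEBZEBEEEBEEBZEBEBEEEBZEBEEEBZEBEEEBEEBEEBZEBEBEEEBZEBEEEBEEBEEBZEBEBEEEBZEBEEEBEEBEEBZEBEEEBEEBZEBEEEBEEBZEBEBEEEBZEBEEEBZEBEEEBEEBEEBZEBEBEEEBZEBEEEBEEBEEBZEBEEEBEEBZEBEEEBEEBZEBEBEEEBZEBEEEBEEBEEBZEBEEEBEEBZEBEBEEEBZEBEEEBEEBEEBZEBEEEBEEBZEBEBEEEBZEBEEEBZEBEEEBEEBEEBZEBEBEEEBZEBEEEBEEBEEBZEBEZEBEEEBEEBEEBZEBEBEEEBZEBEEEBEEBEEBZEBEEEBEEBZEBEEEBEEBZEBEBEEEBZEBEEEBEEBEEBZEBEEEBEEBZEBEBEEEBZEBEEEBEEBEEBZEBEEEBEEBZEBEBEEEBZEBEEEBZEBEEEBEEBEEBZEBEBEEEBZEBEEEBEEBEEBZEBEBEEEBZEBEEEBEEBEEBZEBEEEBEEBZEBEEEBEEBZEBEBEEEBZEBEEEBZEBEEEBEEBEEBZEBEBEEEBZEBEEEBEEBEEBZEBEEEBEEBZEBEEEBEEBZEBEBEEEBZEBEEEBEEBEEBZEBEEEBEEBZEBEBEEEBZEBEEEBEEBEEBZEBEEEBEEBZEBEBEEEBZEBEEEBZEBEEEBEEBEEBZEBEBEEEBZEBEEEBEEBEEBZEBEZEBEEEBEEBEEBZEBEBEEEBZEBEEEBEEBEEBZEBEEEBEEBZEBEEEBEEBZEBEBEEEBZEBEEEBEEBEEBZEBEEEBEEBZEBEBEEEBZEBEEEBEEBEEBZEBEEEBEEBZEBEBEEEBZEBEEEBZEBEEEBEEBEEBZEBEBEEEBZEBEEEBEEBEEBZEBEBEEEBZEBEEEBEEBEEBZEBEEEBEEBZEBEEEBEEBZEBEBEEEBZEBEEEBZEBEEEBEEBEEBZEBEBEEEBZEBEEEBEEBEEBZEBEEEBEEBZEBEEEBEEBZEBEBEEEBZEBEEEBEEBEEBZEBEEEBEEBZEBEBEEEBZEBEEEBEEBEEBZEBEEEBEEBZEBEBEEEBZEBEEEBZEBEEEBEEBEEBZEBEBEEEBZEBEEEBEEBEEBZEBE


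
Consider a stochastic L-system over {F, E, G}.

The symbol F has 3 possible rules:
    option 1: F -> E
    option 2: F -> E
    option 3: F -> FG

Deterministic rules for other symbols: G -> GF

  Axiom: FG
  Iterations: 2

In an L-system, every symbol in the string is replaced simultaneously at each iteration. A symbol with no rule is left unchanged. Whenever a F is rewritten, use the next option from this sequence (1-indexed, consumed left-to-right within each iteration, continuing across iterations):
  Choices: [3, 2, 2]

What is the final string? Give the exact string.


Step 0: FG
Step 1: FGGF  (used choices [3])
Step 2: EGFGFE  (used choices [2, 2])

Answer: EGFGFE


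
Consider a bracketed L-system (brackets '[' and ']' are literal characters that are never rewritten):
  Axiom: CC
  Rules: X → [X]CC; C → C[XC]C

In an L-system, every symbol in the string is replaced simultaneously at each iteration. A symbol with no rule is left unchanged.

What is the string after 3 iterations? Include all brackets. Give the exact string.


Answer: C[XC]C[[X]CCC[XC]C]C[XC]C[[[X]CC]C[XC]CC[XC]CC[XC]C[[X]CCC[XC]C]C[XC]C]C[XC]C[[X]CCC[XC]C]C[XC]CC[XC]C[[X]CCC[XC]C]C[XC]C[[[X]CC]C[XC]CC[XC]CC[XC]C[[X]CCC[XC]C]C[XC]C]C[XC]C[[X]CCC[XC]C]C[XC]C

Derivation:
Step 0: CC
Step 1: C[XC]CC[XC]C
Step 2: C[XC]C[[X]CCC[XC]C]C[XC]CC[XC]C[[X]CCC[XC]C]C[XC]C
Step 3: C[XC]C[[X]CCC[XC]C]C[XC]C[[[X]CC]C[XC]CC[XC]CC[XC]C[[X]CCC[XC]C]C[XC]C]C[XC]C[[X]CCC[XC]C]C[XC]CC[XC]C[[X]CCC[XC]C]C[XC]C[[[X]CC]C[XC]CC[XC]CC[XC]C[[X]CCC[XC]C]C[XC]C]C[XC]C[[X]CCC[XC]C]C[XC]C


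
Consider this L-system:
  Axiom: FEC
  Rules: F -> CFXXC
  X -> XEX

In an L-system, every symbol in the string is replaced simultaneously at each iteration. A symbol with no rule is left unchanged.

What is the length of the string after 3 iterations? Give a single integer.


Step 0: length = 3
Step 1: length = 7
Step 2: length = 15
Step 3: length = 31

Answer: 31


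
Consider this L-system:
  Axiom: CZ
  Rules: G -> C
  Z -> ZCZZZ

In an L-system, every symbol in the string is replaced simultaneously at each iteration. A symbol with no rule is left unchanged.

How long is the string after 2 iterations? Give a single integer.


Answer: 22

Derivation:
Step 0: length = 2
Step 1: length = 6
Step 2: length = 22


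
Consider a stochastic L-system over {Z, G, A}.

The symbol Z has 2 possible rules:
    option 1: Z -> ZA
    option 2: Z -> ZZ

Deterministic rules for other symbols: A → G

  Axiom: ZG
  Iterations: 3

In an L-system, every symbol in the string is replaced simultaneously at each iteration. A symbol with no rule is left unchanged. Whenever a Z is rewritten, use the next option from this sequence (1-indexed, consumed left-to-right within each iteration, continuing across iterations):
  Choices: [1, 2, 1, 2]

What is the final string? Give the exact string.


Answer: ZAZZGG

Derivation:
Step 0: ZG
Step 1: ZAG  (used choices [1])
Step 2: ZZGG  (used choices [2])
Step 3: ZAZZGG  (used choices [1, 2])


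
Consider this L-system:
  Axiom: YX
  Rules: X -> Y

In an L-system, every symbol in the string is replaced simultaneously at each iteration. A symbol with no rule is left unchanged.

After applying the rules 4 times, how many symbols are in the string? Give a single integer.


Answer: 2

Derivation:
Step 0: length = 2
Step 1: length = 2
Step 2: length = 2
Step 3: length = 2
Step 4: length = 2


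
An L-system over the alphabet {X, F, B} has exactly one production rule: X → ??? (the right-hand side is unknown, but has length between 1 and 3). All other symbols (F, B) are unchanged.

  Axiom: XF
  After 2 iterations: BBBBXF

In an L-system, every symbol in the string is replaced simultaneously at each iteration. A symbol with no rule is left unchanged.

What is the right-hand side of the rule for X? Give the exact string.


Answer: BBX

Derivation:
Trying X → BBX:
  Step 0: XF
  Step 1: BBXF
  Step 2: BBBBXF
Matches the given result.


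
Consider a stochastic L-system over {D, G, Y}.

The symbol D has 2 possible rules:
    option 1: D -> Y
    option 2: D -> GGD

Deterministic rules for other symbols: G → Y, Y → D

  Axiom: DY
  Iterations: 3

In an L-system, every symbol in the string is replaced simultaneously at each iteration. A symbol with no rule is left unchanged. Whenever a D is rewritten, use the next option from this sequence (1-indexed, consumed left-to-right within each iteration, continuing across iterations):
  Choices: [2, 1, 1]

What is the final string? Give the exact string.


Answer: DDDD

Derivation:
Step 0: DY
Step 1: GGDD  (used choices [2])
Step 2: YYYY  (used choices [1, 1])
Step 3: DDDD  (used choices [])


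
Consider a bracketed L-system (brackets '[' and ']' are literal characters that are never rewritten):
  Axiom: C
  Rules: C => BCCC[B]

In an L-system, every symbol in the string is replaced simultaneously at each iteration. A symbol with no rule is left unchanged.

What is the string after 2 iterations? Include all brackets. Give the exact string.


Answer: BBCCC[B]BCCC[B]BCCC[B][B]

Derivation:
Step 0: C
Step 1: BCCC[B]
Step 2: BBCCC[B]BCCC[B]BCCC[B][B]


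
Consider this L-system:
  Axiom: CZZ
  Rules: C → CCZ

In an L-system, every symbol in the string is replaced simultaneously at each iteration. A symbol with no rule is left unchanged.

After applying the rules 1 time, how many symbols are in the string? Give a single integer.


Step 0: length = 3
Step 1: length = 5

Answer: 5


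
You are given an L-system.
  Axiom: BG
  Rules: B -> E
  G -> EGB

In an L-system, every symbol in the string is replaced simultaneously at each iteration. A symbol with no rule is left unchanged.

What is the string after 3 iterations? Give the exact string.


Step 0: BG
Step 1: EEGB
Step 2: EEEGBE
Step 3: EEEEGBEE

Answer: EEEEGBEE


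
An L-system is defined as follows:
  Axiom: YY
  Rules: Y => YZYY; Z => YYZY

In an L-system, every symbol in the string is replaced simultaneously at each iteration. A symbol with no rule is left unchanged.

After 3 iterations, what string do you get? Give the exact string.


Answer: YZYYYYZYYZYYYZYYYZYYYZYYYYZYYZYYYZYYYYZYYZYYYZYYYZYYYYZYYZYYYZYYYZYYYYZYYZYYYZYYYZYYYZYYYYZYYZYYYZYYYYZYYZYYYZYYYZYYYYZYYZYYYZYY

Derivation:
Step 0: YY
Step 1: YZYYYZYY
Step 2: YZYYYYZYYZYYYZYYYZYYYYZYYZYYYZYY
Step 3: YZYYYYZYYZYYYZYYYZYYYZYYYYZYYZYYYZYYYYZYYZYYYZYYYZYYYYZYYZYYYZYYYZYYYYZYYZYYYZYYYZYYYZYYYYZYYZYYYZYYYYZYYZYYYZYYYZYYYYZYYZYYYZYY


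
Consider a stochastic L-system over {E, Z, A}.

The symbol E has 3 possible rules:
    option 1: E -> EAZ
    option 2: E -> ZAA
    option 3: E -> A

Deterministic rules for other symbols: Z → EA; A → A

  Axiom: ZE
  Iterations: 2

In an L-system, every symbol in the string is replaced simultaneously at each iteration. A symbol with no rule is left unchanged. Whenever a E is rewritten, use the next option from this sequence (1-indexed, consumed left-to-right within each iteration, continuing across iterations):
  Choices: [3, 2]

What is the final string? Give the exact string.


Answer: ZAAAA

Derivation:
Step 0: ZE
Step 1: EAA  (used choices [3])
Step 2: ZAAAA  (used choices [2])


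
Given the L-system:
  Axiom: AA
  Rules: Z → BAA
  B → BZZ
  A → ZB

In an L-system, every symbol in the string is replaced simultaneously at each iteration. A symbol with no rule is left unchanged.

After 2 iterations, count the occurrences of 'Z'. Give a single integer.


Answer: 4

Derivation:
Step 0: AA  (0 'Z')
Step 1: ZBZB  (2 'Z')
Step 2: BAABZZBAABZZ  (4 'Z')


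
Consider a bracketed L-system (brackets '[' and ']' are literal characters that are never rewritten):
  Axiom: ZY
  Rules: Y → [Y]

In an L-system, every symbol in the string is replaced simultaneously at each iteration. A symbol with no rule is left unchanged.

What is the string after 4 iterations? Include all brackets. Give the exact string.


Step 0: ZY
Step 1: Z[Y]
Step 2: Z[[Y]]
Step 3: Z[[[Y]]]
Step 4: Z[[[[Y]]]]

Answer: Z[[[[Y]]]]


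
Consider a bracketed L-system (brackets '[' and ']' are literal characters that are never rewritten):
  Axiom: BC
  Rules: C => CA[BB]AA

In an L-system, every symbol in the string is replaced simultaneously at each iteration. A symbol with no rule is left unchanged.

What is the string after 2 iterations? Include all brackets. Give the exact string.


Step 0: BC
Step 1: BCA[BB]AA
Step 2: BCA[BB]AAA[BB]AA

Answer: BCA[BB]AAA[BB]AA


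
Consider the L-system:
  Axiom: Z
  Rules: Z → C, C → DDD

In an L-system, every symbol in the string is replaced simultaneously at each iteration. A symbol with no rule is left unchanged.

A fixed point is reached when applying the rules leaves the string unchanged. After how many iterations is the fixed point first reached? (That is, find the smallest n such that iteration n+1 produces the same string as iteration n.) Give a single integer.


Step 0: Z
Step 1: C
Step 2: DDD
Step 3: DDD  (unchanged — fixed point at step 2)

Answer: 2


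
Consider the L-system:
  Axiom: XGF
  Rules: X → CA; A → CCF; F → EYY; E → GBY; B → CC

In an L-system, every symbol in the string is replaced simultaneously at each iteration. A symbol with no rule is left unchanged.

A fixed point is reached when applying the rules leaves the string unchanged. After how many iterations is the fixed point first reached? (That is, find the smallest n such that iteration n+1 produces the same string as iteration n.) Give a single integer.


Answer: 5

Derivation:
Step 0: XGF
Step 1: CAGEYY
Step 2: CCCFGGBYYY
Step 3: CCCEYYGGCCYYY
Step 4: CCCGBYYYGGCCYYY
Step 5: CCCGCCYYYGGCCYYY
Step 6: CCCGCCYYYGGCCYYY  (unchanged — fixed point at step 5)


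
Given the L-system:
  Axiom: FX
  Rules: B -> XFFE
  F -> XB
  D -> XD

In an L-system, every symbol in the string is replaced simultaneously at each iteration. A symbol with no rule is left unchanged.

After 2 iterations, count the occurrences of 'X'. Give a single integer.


Answer: 3

Derivation:
Step 0: FX  (1 'X')
Step 1: XBX  (2 'X')
Step 2: XXFFEX  (3 'X')


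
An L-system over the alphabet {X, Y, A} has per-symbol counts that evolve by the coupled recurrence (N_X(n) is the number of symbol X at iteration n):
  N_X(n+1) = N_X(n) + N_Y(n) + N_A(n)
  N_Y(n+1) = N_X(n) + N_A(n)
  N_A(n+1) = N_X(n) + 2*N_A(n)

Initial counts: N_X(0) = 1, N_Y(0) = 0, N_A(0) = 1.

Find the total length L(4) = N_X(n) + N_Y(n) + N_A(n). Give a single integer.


Step 0: N_X=1, N_Y=0, N_A=1, L=2
Step 1: N_X=2, N_Y=2, N_A=3, L=7
Step 2: N_X=7, N_Y=5, N_A=8, L=20
Step 3: N_X=20, N_Y=15, N_A=23, L=58
Step 4: N_X=58, N_Y=43, N_A=66, L=167

Answer: 167


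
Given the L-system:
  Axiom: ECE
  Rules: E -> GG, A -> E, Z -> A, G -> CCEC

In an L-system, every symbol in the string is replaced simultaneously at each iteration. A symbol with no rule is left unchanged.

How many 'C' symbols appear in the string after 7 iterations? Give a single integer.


Answer: 85

Derivation:
Step 0: ECE  (1 'C')
Step 1: GGCGG  (1 'C')
Step 2: CCECCCECCCCECCCEC  (13 'C')
Step 3: CCGGCCCGGCCCCGGCCCGGC  (13 'C')
Step 4: CCCCECCCECCCCCCECCCECCCCCCCECCCECCCCCCECCCECC  (37 'C')
Step 5: CCCCGGCCCGGCCCCCCGGCCCGGCCCCCCCGGCCCGGCCCCCCGGCCCGGCC  (37 'C')
Step 6: CCCCCCECCCECCCCCCECCCECCCCCCCCCECCCECCCCCCECCCECCCCCCCCCCECCCECCCCCCECCCECCCCCCCCCECCCECCCCCCECCCECCC  (85 'C')
Step 7: CCCCCCGGCCCGGCCCCCCGGCCCGGCCCCCCCCCGGCCCGGCCCCCCGGCCCGGCCCCCCCCCCGGCCCGGCCCCCCGGCCCGGCCCCCCCCCGGCCCGGCCCCCCGGCCCGGCCC  (85 'C')


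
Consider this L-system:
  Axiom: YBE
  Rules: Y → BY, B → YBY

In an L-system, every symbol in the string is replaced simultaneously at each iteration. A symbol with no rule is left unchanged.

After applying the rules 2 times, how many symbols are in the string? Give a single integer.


Answer: 13

Derivation:
Step 0: length = 3
Step 1: length = 6
Step 2: length = 13


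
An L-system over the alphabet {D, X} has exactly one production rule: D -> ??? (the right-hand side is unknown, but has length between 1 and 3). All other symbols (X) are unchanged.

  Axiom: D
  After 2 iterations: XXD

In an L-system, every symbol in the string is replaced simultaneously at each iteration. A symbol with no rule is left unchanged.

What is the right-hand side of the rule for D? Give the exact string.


Answer: XD

Derivation:
Trying D -> XD:
  Step 0: D
  Step 1: XD
  Step 2: XXD
Matches the given result.


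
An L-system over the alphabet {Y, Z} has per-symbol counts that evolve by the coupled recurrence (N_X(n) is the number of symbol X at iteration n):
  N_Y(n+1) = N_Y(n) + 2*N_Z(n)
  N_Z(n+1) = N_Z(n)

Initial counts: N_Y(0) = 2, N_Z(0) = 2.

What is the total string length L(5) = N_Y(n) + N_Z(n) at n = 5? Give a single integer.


Step 0: N_Y=2, N_Z=2, L=4
Step 1: N_Y=6, N_Z=2, L=8
Step 2: N_Y=10, N_Z=2, L=12
Step 3: N_Y=14, N_Z=2, L=16
Step 4: N_Y=18, N_Z=2, L=20
Step 5: N_Y=22, N_Z=2, L=24

Answer: 24


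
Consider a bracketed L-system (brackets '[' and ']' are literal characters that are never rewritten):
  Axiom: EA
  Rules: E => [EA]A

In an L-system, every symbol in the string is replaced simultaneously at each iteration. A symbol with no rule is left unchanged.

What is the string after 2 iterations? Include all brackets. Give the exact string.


Answer: [[EA]AA]AA

Derivation:
Step 0: EA
Step 1: [EA]AA
Step 2: [[EA]AA]AA


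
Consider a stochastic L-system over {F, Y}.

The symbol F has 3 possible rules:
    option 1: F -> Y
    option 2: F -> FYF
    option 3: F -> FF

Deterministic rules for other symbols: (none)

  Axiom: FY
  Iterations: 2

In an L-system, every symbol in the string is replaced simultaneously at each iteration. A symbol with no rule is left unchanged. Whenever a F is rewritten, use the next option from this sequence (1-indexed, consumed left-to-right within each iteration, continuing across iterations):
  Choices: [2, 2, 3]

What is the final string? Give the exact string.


Step 0: FY
Step 1: FYFY  (used choices [2])
Step 2: FYFYFFY  (used choices [2, 3])

Answer: FYFYFFY


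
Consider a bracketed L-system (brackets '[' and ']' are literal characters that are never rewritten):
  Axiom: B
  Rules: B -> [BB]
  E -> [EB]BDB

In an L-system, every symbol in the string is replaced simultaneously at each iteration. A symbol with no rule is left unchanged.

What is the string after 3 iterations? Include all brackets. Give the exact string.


Answer: [[[BB][BB]][[BB][BB]]]

Derivation:
Step 0: B
Step 1: [BB]
Step 2: [[BB][BB]]
Step 3: [[[BB][BB]][[BB][BB]]]


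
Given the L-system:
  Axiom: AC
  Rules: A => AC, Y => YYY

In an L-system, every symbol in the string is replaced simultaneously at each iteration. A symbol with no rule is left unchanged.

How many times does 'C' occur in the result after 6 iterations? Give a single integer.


Answer: 7

Derivation:
Step 0: AC  (1 'C')
Step 1: ACC  (2 'C')
Step 2: ACCC  (3 'C')
Step 3: ACCCC  (4 'C')
Step 4: ACCCCC  (5 'C')
Step 5: ACCCCCC  (6 'C')
Step 6: ACCCCCCC  (7 'C')


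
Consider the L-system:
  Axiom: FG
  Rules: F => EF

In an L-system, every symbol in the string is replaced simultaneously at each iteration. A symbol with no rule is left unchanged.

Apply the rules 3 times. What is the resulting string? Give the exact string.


Answer: EEEFG

Derivation:
Step 0: FG
Step 1: EFG
Step 2: EEFG
Step 3: EEEFG


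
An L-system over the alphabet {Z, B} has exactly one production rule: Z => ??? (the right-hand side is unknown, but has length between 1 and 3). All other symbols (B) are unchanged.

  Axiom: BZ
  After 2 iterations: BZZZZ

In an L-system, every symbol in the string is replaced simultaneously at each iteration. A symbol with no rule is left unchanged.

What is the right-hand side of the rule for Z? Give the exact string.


Trying Z => ZZ:
  Step 0: BZ
  Step 1: BZZ
  Step 2: BZZZZ
Matches the given result.

Answer: ZZ


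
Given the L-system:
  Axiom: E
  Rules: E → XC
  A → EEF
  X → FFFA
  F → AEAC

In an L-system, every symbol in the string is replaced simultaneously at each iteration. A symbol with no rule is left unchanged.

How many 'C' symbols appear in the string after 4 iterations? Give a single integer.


Answer: 10

Derivation:
Step 0: E  (0 'C')
Step 1: XC  (1 'C')
Step 2: FFFAC  (1 'C')
Step 3: AEACAEACAEACEEFC  (4 'C')
Step 4: EEFXCEEFCEEFXCEEFCEEFXCEEFCXCXCAEACC  (10 'C')


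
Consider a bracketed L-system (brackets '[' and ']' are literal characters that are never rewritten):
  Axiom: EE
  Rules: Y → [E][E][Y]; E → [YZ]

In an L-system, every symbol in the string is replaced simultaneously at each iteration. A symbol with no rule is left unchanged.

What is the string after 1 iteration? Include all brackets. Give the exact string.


Step 0: EE
Step 1: [YZ][YZ]

Answer: [YZ][YZ]


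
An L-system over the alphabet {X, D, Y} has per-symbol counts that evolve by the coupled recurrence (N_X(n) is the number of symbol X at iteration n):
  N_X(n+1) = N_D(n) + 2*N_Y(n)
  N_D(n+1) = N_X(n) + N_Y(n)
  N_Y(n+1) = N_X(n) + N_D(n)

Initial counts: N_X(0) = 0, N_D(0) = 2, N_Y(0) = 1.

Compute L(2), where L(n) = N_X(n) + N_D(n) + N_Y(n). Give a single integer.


Answer: 16

Derivation:
Step 0: N_X=0, N_D=2, N_Y=1, L=3
Step 1: N_X=4, N_D=1, N_Y=2, L=7
Step 2: N_X=5, N_D=6, N_Y=5, L=16


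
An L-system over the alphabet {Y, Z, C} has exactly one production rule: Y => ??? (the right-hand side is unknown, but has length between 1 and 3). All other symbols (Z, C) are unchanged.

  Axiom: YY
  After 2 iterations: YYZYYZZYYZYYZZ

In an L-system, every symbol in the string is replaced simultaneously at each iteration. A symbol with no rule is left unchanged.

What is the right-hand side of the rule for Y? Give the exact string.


Answer: YYZ

Derivation:
Trying Y => YYZ:
  Step 0: YY
  Step 1: YYZYYZ
  Step 2: YYZYYZZYYZYYZZ
Matches the given result.


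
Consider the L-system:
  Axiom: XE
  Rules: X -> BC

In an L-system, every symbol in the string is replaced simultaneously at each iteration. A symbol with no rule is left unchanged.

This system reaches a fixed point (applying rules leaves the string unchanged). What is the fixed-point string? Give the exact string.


Answer: BCE

Derivation:
Step 0: XE
Step 1: BCE
Step 2: BCE  (unchanged — fixed point at step 1)


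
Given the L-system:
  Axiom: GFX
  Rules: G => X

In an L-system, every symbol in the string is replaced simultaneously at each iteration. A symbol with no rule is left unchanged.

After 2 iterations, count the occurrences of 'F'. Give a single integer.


Step 0: GFX  (1 'F')
Step 1: XFX  (1 'F')
Step 2: XFX  (1 'F')

Answer: 1


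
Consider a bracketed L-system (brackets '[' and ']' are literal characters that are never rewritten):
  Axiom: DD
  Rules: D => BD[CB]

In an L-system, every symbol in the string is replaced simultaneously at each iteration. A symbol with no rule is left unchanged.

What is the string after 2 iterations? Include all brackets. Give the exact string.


Answer: BBD[CB][CB]BBD[CB][CB]

Derivation:
Step 0: DD
Step 1: BD[CB]BD[CB]
Step 2: BBD[CB][CB]BBD[CB][CB]


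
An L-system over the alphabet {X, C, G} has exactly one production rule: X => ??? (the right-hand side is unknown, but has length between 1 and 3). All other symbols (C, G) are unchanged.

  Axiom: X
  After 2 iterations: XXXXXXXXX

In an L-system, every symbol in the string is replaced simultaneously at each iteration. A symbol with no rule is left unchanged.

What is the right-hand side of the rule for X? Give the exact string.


Answer: XXX

Derivation:
Trying X => XXX:
  Step 0: X
  Step 1: XXX
  Step 2: XXXXXXXXX
Matches the given result.


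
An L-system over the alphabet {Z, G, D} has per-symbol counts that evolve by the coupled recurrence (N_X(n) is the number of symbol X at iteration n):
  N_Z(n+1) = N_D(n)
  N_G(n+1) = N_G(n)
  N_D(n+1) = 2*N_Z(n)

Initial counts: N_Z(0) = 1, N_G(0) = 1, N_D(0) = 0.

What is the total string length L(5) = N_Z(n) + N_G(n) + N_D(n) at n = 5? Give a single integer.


Step 0: N_Z=1, N_G=1, N_D=0, L=2
Step 1: N_Z=0, N_G=1, N_D=2, L=3
Step 2: N_Z=2, N_G=1, N_D=0, L=3
Step 3: N_Z=0, N_G=1, N_D=4, L=5
Step 4: N_Z=4, N_G=1, N_D=0, L=5
Step 5: N_Z=0, N_G=1, N_D=8, L=9

Answer: 9


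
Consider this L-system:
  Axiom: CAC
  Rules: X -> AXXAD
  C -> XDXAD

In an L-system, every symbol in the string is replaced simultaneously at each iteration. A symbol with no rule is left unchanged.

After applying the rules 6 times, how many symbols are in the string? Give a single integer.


Answer: 507

Derivation:
Step 0: length = 3
Step 1: length = 11
Step 2: length = 27
Step 3: length = 59
Step 4: length = 123
Step 5: length = 251
Step 6: length = 507


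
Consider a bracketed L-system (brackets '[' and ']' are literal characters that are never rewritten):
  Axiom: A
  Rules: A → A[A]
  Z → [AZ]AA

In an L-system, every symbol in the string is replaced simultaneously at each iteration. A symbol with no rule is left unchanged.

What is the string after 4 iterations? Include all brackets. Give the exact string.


Step 0: A
Step 1: A[A]
Step 2: A[A][A[A]]
Step 3: A[A][A[A]][A[A][A[A]]]
Step 4: A[A][A[A]][A[A][A[A]]][A[A][A[A]][A[A][A[A]]]]

Answer: A[A][A[A]][A[A][A[A]]][A[A][A[A]][A[A][A[A]]]]


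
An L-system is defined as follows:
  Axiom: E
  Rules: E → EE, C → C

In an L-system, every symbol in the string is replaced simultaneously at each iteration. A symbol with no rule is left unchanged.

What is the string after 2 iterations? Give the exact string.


Step 0: E
Step 1: EE
Step 2: EEEE

Answer: EEEE


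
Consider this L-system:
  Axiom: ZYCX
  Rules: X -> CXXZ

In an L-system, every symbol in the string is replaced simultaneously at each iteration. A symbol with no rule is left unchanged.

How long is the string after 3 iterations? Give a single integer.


Step 0: length = 4
Step 1: length = 7
Step 2: length = 13
Step 3: length = 25

Answer: 25


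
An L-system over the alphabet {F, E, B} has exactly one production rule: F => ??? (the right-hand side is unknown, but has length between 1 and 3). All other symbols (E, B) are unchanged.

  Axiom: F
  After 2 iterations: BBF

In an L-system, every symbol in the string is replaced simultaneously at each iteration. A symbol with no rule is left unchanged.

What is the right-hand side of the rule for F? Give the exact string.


Trying F => BF:
  Step 0: F
  Step 1: BF
  Step 2: BBF
Matches the given result.

Answer: BF


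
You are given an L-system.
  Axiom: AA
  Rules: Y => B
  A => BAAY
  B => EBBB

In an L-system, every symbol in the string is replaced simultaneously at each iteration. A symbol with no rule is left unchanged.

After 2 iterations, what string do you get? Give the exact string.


Step 0: AA
Step 1: BAAYBAAY
Step 2: EBBBBAAYBAAYBEBBBBAAYBAAYB

Answer: EBBBBAAYBAAYBEBBBBAAYBAAYB


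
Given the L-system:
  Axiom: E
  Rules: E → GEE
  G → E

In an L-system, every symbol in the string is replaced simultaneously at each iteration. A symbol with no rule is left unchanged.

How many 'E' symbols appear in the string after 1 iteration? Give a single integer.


Answer: 2

Derivation:
Step 0: E  (1 'E')
Step 1: GEE  (2 'E')


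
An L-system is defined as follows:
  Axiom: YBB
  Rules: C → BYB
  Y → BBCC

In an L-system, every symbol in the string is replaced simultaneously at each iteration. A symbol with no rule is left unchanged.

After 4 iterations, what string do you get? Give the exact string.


Answer: BBBBBBYBBYBBBBBBYBBYBBBB

Derivation:
Step 0: YBB
Step 1: BBCCBB
Step 2: BBBYBBYBBB
Step 3: BBBBBCCBBBBCCBBB
Step 4: BBBBBBYBBYBBBBBBYBBYBBBB


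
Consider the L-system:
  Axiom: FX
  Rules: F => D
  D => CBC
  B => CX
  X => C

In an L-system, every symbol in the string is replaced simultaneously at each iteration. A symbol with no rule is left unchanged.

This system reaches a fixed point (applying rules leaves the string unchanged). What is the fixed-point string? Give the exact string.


Answer: CCCCC

Derivation:
Step 0: FX
Step 1: DC
Step 2: CBCC
Step 3: CCXCC
Step 4: CCCCC
Step 5: CCCCC  (unchanged — fixed point at step 4)


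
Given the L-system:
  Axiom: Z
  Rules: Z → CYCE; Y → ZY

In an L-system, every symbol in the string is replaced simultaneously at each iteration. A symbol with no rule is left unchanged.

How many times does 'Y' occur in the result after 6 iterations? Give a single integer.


Step 0: Z  (0 'Y')
Step 1: CYCE  (1 'Y')
Step 2: CZYCE  (1 'Y')
Step 3: CCYCEZYCE  (2 'Y')
Step 4: CCZYCECYCEZYCE  (3 'Y')
Step 5: CCCYCEZYCECZYCECYCEZYCE  (5 'Y')
Step 6: CCCZYCECYCEZYCECCYCEZYCECZYCECYCEZYCE  (8 'Y')

Answer: 8


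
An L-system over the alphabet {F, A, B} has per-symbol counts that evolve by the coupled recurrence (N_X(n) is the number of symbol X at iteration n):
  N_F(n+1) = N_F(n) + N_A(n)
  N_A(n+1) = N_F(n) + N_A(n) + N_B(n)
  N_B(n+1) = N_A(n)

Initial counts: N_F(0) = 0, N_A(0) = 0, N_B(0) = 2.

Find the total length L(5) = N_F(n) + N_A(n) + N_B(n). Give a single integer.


Answer: 62

Derivation:
Step 0: N_F=0, N_A=0, N_B=2, L=2
Step 1: N_F=0, N_A=2, N_B=0, L=2
Step 2: N_F=2, N_A=2, N_B=2, L=6
Step 3: N_F=4, N_A=6, N_B=2, L=12
Step 4: N_F=10, N_A=12, N_B=6, L=28
Step 5: N_F=22, N_A=28, N_B=12, L=62
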